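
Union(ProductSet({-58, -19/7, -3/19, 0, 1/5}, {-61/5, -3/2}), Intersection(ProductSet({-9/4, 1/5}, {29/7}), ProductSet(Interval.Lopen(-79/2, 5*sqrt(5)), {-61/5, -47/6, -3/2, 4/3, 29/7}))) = Union(ProductSet({-9/4, 1/5}, {29/7}), ProductSet({-58, -19/7, -3/19, 0, 1/5}, {-61/5, -3/2}))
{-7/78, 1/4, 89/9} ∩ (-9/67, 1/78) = {-7/78}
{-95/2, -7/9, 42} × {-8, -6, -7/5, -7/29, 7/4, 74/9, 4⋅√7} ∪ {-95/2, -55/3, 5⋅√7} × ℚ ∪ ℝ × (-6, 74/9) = (ℝ × (-6, 74/9)) ∪ ({-95/2, -55/3, 5⋅√7} × ℚ) ∪ ({-95/2, -7/9, 42} × {-8, -6, -7/5, -7/29, 7/4, 74/9, 4⋅√7})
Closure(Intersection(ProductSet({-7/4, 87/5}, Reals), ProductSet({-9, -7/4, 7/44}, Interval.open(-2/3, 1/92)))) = ProductSet({-7/4}, Interval(-2/3, 1/92))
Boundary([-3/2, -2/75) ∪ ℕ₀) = {-3/2, -2/75} ∪ (ℕ₀ \ (-3/2, -2/75))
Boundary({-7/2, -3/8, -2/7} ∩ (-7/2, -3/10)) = {-3/8}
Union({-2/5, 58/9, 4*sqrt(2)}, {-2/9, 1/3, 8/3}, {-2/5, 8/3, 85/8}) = {-2/5, -2/9, 1/3, 8/3, 58/9, 85/8, 4*sqrt(2)}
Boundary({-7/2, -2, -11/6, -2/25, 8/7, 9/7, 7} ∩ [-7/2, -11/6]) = {-7/2, -2, -11/6}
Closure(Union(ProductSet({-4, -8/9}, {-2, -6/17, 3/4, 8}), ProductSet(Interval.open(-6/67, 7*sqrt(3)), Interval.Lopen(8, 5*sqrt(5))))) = Union(ProductSet({-4, -8/9}, {-2, -6/17, 3/4, 8}), ProductSet({-6/67, 7*sqrt(3)}, Interval(8, 5*sqrt(5))), ProductSet(Interval(-6/67, 7*sqrt(3)), {8, 5*sqrt(5)}), ProductSet(Interval.open(-6/67, 7*sqrt(3)), Interval.Lopen(8, 5*sqrt(5))))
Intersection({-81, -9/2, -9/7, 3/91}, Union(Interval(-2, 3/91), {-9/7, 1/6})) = {-9/7, 3/91}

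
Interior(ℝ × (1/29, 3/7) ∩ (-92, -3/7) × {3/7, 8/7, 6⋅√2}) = ∅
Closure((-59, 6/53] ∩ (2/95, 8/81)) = [2/95, 8/81]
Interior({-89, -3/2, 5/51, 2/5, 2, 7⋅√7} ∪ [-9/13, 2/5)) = (-9/13, 2/5)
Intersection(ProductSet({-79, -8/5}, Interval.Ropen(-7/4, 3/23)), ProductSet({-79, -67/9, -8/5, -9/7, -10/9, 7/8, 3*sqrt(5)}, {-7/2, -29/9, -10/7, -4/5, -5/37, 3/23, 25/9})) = ProductSet({-79, -8/5}, {-10/7, -4/5, -5/37})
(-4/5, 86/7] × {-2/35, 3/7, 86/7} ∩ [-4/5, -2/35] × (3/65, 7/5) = (-4/5, -2/35] × {3/7}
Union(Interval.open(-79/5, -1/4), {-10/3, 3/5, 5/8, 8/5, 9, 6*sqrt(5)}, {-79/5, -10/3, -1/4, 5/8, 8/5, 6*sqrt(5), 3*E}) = Union({3/5, 5/8, 8/5, 9, 6*sqrt(5), 3*E}, Interval(-79/5, -1/4))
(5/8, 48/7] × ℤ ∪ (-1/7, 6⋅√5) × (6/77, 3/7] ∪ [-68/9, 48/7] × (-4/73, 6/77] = ((5/8, 48/7] × ℤ) ∪ ([-68/9, 48/7] × (-4/73, 6/77]) ∪ ((-1/7, 6⋅√5) × (6/77, 3/7])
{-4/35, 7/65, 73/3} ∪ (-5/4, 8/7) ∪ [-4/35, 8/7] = (-5/4, 8/7] ∪ {73/3}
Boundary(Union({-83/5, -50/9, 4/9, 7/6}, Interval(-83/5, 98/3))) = {-83/5, 98/3}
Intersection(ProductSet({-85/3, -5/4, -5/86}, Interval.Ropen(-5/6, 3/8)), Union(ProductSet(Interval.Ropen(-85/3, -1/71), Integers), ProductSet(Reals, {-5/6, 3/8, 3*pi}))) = ProductSet({-85/3, -5/4, -5/86}, Union({-5/6}, Range(0, 1, 1)))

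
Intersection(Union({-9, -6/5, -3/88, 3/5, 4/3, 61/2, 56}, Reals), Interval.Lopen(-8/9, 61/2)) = Interval.Lopen(-8/9, 61/2)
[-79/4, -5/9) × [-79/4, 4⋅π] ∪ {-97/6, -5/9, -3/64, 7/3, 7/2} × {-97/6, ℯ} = ({-97/6, -5/9, -3/64, 7/3, 7/2} × {-97/6, ℯ}) ∪ ([-79/4, -5/9) × [-79/4, 4⋅π])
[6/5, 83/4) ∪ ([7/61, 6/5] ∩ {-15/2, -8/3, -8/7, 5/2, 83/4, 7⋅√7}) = [6/5, 83/4)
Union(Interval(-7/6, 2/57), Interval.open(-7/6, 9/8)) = Interval.Ropen(-7/6, 9/8)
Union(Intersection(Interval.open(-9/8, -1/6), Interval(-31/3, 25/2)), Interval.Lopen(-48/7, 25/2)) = Interval.Lopen(-48/7, 25/2)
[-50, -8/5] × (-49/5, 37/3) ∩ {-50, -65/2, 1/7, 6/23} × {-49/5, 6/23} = {-50, -65/2} × {6/23}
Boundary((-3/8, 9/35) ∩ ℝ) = {-3/8, 9/35}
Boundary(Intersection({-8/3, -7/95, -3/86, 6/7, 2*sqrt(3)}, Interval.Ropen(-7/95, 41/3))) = {-7/95, -3/86, 6/7, 2*sqrt(3)}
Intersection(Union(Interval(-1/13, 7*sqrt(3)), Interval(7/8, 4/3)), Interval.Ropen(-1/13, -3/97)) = Interval.Ropen(-1/13, -3/97)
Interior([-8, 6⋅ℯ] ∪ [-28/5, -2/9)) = (-8, 6⋅ℯ)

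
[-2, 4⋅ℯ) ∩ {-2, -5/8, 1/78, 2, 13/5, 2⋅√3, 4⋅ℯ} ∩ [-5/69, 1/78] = {1/78}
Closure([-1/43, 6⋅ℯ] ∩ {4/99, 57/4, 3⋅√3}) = {4/99, 57/4, 3⋅√3}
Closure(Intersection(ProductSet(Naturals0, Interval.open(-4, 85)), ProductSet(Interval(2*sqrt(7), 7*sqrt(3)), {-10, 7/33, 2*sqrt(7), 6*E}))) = ProductSet(Range(6, 13, 1), {7/33, 2*sqrt(7), 6*E})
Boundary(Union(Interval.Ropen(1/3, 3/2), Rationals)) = Union(Interval(-oo, 1/3), Interval(3/2, oo))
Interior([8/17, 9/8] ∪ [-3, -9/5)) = (-3, -9/5) ∪ (8/17, 9/8)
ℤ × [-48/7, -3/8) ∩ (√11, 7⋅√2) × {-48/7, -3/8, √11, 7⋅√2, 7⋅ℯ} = {4, 5, …, 9} × {-48/7}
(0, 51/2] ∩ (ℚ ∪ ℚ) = ℚ ∩ (0, 51/2]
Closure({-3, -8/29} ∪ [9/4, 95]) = {-3, -8/29} ∪ [9/4, 95]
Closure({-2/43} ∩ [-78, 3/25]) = {-2/43}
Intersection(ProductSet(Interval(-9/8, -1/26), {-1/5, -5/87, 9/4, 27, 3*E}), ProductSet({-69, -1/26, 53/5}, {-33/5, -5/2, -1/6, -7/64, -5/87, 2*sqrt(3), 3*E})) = ProductSet({-1/26}, {-5/87, 3*E})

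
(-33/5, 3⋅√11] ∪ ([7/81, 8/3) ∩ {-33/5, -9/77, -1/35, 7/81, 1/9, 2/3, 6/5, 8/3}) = (-33/5, 3⋅√11]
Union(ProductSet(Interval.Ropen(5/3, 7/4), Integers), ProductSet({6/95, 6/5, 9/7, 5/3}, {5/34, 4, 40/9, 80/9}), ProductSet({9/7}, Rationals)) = Union(ProductSet({9/7}, Rationals), ProductSet({6/95, 6/5, 9/7, 5/3}, {5/34, 4, 40/9, 80/9}), ProductSet(Interval.Ropen(5/3, 7/4), Integers))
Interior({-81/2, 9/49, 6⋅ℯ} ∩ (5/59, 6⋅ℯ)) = ∅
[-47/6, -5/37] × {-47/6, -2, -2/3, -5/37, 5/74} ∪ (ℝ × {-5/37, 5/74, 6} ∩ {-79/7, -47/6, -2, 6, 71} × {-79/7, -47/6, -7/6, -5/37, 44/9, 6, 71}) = ({-79/7, -47/6, -2, 6, 71} × {-5/37, 6}) ∪ ([-47/6, -5/37] × {-47/6, -2, -2/3, -5/37, 5/74})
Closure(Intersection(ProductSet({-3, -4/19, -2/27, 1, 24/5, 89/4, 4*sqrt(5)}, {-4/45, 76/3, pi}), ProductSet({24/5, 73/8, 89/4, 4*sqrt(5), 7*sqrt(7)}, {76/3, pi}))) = ProductSet({24/5, 89/4, 4*sqrt(5)}, {76/3, pi})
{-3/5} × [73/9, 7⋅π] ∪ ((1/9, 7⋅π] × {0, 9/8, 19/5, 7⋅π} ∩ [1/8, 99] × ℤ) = ({-3/5} × [73/9, 7⋅π]) ∪ ([1/8, 7⋅π] × {0})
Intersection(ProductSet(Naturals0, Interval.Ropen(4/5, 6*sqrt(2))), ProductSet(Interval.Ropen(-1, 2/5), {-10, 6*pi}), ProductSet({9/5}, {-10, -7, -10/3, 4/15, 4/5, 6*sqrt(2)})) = EmptySet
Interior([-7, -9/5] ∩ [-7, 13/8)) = (-7, -9/5)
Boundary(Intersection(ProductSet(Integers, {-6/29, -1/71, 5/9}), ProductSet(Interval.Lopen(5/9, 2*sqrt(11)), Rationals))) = ProductSet(Range(1, 7, 1), {-6/29, -1/71, 5/9})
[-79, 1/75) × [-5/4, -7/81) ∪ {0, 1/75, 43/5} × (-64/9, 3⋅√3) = ([-79, 1/75) × [-5/4, -7/81)) ∪ ({0, 1/75, 43/5} × (-64/9, 3⋅√3))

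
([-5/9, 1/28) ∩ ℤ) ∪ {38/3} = {0} ∪ {38/3}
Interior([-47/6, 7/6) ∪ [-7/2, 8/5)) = (-47/6, 8/5)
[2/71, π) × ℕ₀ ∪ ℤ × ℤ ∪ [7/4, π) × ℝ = (ℤ × ℤ) ∪ ([2/71, π) × ℕ₀) ∪ ([7/4, π) × ℝ)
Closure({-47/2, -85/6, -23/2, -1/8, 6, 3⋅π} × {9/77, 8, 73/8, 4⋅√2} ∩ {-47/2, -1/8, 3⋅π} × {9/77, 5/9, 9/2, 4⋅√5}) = {-47/2, -1/8, 3⋅π} × {9/77}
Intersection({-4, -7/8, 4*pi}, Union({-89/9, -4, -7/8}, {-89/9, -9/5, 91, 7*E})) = {-4, -7/8}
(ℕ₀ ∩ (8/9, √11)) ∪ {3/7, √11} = {3/7, √11} ∪ {1, 2, 3}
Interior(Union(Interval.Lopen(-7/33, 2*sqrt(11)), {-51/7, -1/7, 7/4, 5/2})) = Interval.open(-7/33, 2*sqrt(11))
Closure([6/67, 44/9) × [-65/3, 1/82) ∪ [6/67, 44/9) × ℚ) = ({6/67, 44/9} × (ℚ ∪ (-∞, ∞))) ∪ ([6/67, 44/9) × (ℚ ∪ [-65/3, 1/82])) ∪ ([6/67, 44/9] × ((-∞, -65/3] ∪ [1/82, ∞)))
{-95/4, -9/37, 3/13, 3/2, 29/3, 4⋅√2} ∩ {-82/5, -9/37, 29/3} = {-9/37, 29/3}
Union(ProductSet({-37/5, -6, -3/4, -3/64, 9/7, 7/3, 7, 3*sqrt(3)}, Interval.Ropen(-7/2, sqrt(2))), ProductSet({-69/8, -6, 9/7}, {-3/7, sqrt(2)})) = Union(ProductSet({-69/8, -6, 9/7}, {-3/7, sqrt(2)}), ProductSet({-37/5, -6, -3/4, -3/64, 9/7, 7/3, 7, 3*sqrt(3)}, Interval.Ropen(-7/2, sqrt(2))))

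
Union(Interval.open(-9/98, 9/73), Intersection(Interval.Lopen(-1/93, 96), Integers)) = Union(Interval.open(-9/98, 9/73), Range(0, 97, 1))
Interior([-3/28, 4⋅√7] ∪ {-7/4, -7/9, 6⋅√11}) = (-3/28, 4⋅√7)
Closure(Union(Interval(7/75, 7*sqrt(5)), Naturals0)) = Union(Complement(Naturals0, Interval.open(7/75, 7*sqrt(5))), Interval(7/75, 7*sqrt(5)), Naturals0)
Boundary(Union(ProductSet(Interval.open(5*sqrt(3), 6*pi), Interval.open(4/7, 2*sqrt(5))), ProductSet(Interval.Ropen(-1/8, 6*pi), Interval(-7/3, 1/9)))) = Union(ProductSet({-1/8, 6*pi}, Interval(-7/3, 1/9)), ProductSet({5*sqrt(3), 6*pi}, Interval(4/7, 2*sqrt(5))), ProductSet(Interval(-1/8, 6*pi), {-7/3, 1/9}), ProductSet(Interval(5*sqrt(3), 6*pi), {4/7, 2*sqrt(5)}))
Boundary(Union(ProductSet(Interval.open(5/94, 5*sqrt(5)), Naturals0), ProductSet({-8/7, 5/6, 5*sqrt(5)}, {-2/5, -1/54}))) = Union(ProductSet({-8/7, 5/6, 5*sqrt(5)}, {-2/5, -1/54}), ProductSet(Interval(5/94, 5*sqrt(5)), Naturals0))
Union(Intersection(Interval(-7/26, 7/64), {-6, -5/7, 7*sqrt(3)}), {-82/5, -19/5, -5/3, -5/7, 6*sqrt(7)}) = {-82/5, -19/5, -5/3, -5/7, 6*sqrt(7)}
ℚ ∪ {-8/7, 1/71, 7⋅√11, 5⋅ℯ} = ℚ ∪ {7⋅√11, 5⋅ℯ}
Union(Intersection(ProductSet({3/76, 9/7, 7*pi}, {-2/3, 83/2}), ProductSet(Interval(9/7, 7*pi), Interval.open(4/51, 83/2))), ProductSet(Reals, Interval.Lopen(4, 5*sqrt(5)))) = ProductSet(Reals, Interval.Lopen(4, 5*sqrt(5)))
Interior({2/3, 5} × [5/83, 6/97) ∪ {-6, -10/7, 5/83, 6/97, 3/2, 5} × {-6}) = ∅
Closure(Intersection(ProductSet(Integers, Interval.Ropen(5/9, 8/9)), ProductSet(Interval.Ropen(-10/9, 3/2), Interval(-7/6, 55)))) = ProductSet(Range(-1, 2, 1), Interval(5/9, 8/9))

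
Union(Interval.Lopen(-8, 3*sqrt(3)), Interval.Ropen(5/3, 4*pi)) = Interval.open(-8, 4*pi)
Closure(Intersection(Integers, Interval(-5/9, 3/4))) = Range(0, 1, 1)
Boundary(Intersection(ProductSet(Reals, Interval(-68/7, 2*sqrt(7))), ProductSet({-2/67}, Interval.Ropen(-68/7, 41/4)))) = ProductSet({-2/67}, Interval(-68/7, 2*sqrt(7)))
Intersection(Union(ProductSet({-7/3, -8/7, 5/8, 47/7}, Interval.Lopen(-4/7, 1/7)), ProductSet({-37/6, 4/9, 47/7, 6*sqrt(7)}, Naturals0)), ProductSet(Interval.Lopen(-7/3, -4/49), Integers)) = ProductSet({-8/7}, Range(0, 1, 1))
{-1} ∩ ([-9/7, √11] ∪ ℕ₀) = {-1}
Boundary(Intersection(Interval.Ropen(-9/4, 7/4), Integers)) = Range(-2, 2, 1)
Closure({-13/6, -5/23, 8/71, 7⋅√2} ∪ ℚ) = ℝ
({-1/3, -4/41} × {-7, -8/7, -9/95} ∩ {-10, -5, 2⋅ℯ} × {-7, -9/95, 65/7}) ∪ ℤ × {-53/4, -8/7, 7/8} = ℤ × {-53/4, -8/7, 7/8}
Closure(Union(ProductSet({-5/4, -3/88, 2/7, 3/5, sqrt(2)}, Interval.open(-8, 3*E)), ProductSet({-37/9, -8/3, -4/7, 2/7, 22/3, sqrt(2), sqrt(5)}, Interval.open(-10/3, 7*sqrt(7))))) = Union(ProductSet({-5/4, -3/88, 2/7, 3/5, sqrt(2)}, Interval(-8, 3*E)), ProductSet({-37/9, -8/3, -4/7, 2/7, 22/3, sqrt(2), sqrt(5)}, Interval(-10/3, 7*sqrt(7))))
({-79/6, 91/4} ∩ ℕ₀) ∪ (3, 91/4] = (3, 91/4]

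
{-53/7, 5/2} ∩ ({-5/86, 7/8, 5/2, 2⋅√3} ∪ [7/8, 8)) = {5/2}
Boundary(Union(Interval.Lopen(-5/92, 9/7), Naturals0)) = Union(Complement(Naturals0, Interval.open(-5/92, 9/7)), {-5/92, 9/7})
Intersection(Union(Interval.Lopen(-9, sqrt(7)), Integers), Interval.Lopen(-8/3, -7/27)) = Union(Interval.Lopen(-8/3, -7/27), Range(-2, 0, 1))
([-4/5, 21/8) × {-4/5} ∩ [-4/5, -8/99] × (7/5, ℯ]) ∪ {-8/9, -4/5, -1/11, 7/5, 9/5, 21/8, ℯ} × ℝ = {-8/9, -4/5, -1/11, 7/5, 9/5, 21/8, ℯ} × ℝ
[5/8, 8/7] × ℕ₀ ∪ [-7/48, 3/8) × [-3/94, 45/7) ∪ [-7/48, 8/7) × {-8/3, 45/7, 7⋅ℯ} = ([5/8, 8/7] × ℕ₀) ∪ ([-7/48, 3/8) × [-3/94, 45/7)) ∪ ([-7/48, 8/7) × {-8/3, 45/7, 7⋅ℯ})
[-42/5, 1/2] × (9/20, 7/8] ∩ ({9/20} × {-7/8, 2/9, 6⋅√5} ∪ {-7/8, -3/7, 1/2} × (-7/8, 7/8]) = {-7/8, -3/7, 1/2} × (9/20, 7/8]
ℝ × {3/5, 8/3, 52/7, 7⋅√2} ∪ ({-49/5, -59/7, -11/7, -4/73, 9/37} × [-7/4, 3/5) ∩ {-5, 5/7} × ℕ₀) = ℝ × {3/5, 8/3, 52/7, 7⋅√2}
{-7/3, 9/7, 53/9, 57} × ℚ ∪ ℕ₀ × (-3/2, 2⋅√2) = ({-7/3, 9/7, 53/9, 57} × ℚ) ∪ (ℕ₀ × (-3/2, 2⋅√2))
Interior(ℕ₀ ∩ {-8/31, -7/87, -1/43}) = ∅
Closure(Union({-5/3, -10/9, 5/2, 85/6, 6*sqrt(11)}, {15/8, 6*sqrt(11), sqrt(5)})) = {-5/3, -10/9, 15/8, 5/2, 85/6, 6*sqrt(11), sqrt(5)}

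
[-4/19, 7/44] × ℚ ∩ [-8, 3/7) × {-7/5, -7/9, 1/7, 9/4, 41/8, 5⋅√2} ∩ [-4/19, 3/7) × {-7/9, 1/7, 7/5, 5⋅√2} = [-4/19, 7/44] × {-7/9, 1/7}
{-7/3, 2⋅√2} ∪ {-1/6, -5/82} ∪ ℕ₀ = {-7/3, -1/6, -5/82, 2⋅√2} ∪ ℕ₀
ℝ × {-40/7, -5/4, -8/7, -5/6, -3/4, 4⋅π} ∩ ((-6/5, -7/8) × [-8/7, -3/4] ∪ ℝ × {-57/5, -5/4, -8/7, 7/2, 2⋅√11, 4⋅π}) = (ℝ × {-5/4, -8/7, 4⋅π}) ∪ ((-6/5, -7/8) × {-8/7, -5/6, -3/4})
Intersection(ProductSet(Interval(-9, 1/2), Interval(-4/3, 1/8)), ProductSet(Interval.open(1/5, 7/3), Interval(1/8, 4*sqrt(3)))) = ProductSet(Interval.Lopen(1/5, 1/2), {1/8})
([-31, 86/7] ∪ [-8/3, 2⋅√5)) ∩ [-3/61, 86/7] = [-3/61, 86/7]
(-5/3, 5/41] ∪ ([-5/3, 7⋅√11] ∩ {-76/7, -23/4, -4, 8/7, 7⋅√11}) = (-5/3, 5/41] ∪ {8/7, 7⋅√11}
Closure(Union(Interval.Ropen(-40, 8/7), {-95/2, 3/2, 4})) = Union({-95/2, 3/2, 4}, Interval(-40, 8/7))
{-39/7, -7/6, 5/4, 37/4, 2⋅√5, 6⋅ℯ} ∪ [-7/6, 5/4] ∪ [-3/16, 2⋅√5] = {-39/7, 37/4, 6⋅ℯ} ∪ [-7/6, 2⋅√5]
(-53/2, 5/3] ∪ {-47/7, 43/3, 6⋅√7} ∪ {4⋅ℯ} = (-53/2, 5/3] ∪ {43/3, 6⋅√7, 4⋅ℯ}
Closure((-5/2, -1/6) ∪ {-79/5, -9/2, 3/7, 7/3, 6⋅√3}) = {-79/5, -9/2, 3/7, 7/3, 6⋅√3} ∪ [-5/2, -1/6]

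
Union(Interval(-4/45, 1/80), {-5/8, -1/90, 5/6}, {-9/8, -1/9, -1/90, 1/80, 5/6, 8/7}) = Union({-9/8, -5/8, -1/9, 5/6, 8/7}, Interval(-4/45, 1/80))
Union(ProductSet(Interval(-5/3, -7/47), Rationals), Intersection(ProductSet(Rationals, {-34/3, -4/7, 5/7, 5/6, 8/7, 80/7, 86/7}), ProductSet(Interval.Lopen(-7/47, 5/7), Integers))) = ProductSet(Interval(-5/3, -7/47), Rationals)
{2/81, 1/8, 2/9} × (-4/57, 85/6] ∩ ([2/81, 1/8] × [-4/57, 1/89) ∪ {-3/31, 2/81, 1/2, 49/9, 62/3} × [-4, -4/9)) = {2/81, 1/8} × (-4/57, 1/89)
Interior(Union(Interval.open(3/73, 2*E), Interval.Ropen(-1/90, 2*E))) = Interval.open(-1/90, 2*E)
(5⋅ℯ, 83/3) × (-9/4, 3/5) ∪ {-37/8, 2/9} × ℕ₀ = ({-37/8, 2/9} × ℕ₀) ∪ ((5⋅ℯ, 83/3) × (-9/4, 3/5))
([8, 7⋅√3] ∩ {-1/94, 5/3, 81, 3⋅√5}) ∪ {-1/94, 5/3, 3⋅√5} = {-1/94, 5/3, 3⋅√5}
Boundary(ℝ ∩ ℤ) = ℤ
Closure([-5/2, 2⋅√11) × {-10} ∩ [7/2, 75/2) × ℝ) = [7/2, 2⋅√11] × {-10}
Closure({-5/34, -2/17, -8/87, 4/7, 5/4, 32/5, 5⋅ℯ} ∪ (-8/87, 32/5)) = {-5/34, -2/17, 5⋅ℯ} ∪ [-8/87, 32/5]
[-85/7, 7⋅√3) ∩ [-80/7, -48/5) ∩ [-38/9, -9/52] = ∅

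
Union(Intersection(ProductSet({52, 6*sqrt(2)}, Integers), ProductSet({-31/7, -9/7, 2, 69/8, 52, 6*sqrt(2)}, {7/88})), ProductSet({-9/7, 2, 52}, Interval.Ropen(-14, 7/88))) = ProductSet({-9/7, 2, 52}, Interval.Ropen(-14, 7/88))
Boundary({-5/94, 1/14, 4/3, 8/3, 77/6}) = {-5/94, 1/14, 4/3, 8/3, 77/6}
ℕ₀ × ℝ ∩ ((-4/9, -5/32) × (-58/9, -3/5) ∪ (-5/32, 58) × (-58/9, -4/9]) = {0, 1, …, 57} × (-58/9, -4/9]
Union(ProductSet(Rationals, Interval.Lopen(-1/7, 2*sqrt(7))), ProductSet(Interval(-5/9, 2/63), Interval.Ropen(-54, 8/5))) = Union(ProductSet(Interval(-5/9, 2/63), Interval.Ropen(-54, 8/5)), ProductSet(Rationals, Interval.Lopen(-1/7, 2*sqrt(7))))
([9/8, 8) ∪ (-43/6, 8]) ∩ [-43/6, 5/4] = (-43/6, 5/4]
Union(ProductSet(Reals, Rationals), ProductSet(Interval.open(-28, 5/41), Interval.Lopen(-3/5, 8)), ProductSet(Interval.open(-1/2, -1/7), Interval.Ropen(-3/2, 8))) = Union(ProductSet(Interval.open(-28, 5/41), Interval.Lopen(-3/5, 8)), ProductSet(Interval.open(-1/2, -1/7), Interval.Ropen(-3/2, 8)), ProductSet(Reals, Rationals))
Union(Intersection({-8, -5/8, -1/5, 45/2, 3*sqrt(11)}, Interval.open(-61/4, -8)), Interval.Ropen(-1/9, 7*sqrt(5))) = Interval.Ropen(-1/9, 7*sqrt(5))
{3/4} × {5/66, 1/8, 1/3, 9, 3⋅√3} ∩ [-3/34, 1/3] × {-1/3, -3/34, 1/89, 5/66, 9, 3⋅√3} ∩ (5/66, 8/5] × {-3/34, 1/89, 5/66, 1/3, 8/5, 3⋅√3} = ∅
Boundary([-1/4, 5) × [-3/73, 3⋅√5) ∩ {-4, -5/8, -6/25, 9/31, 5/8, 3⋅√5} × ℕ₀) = {-6/25, 9/31, 5/8} × {0, 1, …, 6}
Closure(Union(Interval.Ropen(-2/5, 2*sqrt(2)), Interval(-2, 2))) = Interval(-2, 2*sqrt(2))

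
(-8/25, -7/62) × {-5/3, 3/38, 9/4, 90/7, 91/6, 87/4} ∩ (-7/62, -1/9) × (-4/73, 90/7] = ∅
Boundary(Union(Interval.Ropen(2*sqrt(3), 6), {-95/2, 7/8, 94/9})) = {-95/2, 7/8, 6, 94/9, 2*sqrt(3)}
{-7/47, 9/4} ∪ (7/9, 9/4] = {-7/47} ∪ (7/9, 9/4]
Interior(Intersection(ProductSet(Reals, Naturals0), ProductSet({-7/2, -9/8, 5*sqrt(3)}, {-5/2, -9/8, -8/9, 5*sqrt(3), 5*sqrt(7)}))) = EmptySet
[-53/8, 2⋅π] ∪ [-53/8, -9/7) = [-53/8, 2⋅π]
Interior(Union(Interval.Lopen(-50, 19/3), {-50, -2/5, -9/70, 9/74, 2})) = Interval.open(-50, 19/3)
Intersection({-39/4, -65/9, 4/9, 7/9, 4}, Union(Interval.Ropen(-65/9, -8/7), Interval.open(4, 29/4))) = {-65/9}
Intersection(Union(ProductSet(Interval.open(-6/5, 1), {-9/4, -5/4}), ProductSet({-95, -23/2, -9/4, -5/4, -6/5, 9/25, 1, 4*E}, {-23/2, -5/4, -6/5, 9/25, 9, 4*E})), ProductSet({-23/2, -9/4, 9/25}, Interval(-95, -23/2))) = ProductSet({-23/2, -9/4, 9/25}, {-23/2})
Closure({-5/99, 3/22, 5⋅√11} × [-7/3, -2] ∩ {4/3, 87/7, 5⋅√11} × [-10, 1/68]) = {5⋅√11} × [-7/3, -2]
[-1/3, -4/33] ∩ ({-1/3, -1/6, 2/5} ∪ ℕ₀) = {-1/3, -1/6}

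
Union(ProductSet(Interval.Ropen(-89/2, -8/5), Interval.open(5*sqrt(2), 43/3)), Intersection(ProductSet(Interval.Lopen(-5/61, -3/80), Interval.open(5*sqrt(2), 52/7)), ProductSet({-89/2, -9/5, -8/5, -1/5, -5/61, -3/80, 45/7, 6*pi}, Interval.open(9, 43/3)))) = ProductSet(Interval.Ropen(-89/2, -8/5), Interval.open(5*sqrt(2), 43/3))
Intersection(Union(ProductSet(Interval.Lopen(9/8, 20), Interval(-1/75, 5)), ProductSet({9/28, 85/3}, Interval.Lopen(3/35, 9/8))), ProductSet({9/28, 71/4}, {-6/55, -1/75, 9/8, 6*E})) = Union(ProductSet({9/28}, {9/8}), ProductSet({71/4}, {-1/75, 9/8}))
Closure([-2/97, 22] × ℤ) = [-2/97, 22] × ℤ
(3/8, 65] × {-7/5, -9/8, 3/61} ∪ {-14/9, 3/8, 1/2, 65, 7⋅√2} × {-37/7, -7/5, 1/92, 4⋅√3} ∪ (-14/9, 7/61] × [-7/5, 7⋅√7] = ((3/8, 65] × {-7/5, -9/8, 3/61}) ∪ ((-14/9, 7/61] × [-7/5, 7⋅√7]) ∪ ({-14/9, 3/8, 1/2, 65, 7⋅√2} × {-37/7, -7/5, 1/92, 4⋅√3})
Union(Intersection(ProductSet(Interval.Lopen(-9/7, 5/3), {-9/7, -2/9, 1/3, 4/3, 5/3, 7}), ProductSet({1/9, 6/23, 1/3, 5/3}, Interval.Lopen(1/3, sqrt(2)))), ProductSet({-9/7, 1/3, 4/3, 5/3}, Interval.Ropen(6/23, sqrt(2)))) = Union(ProductSet({-9/7, 1/3, 4/3, 5/3}, Interval.Ropen(6/23, sqrt(2))), ProductSet({1/9, 6/23, 1/3, 5/3}, {4/3}))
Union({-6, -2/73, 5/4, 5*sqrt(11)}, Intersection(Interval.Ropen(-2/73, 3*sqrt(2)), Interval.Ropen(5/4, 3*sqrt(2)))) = Union({-6, -2/73, 5*sqrt(11)}, Interval.Ropen(5/4, 3*sqrt(2)))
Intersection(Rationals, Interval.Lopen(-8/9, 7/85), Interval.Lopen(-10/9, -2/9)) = Intersection(Interval.Lopen(-8/9, -2/9), Rationals)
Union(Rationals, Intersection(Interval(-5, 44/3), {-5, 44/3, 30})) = Rationals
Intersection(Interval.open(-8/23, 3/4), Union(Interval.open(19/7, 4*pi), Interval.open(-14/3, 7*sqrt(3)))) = Interval.open(-8/23, 3/4)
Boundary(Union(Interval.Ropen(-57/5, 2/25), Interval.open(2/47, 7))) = {-57/5, 7}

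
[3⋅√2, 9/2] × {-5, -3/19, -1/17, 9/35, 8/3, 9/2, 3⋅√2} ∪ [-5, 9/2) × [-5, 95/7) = ([-5, 9/2) × [-5, 95/7)) ∪ ([3⋅√2, 9/2] × {-5, -3/19, -1/17, 9/35, 8/3, 9/2, 3⋅√2})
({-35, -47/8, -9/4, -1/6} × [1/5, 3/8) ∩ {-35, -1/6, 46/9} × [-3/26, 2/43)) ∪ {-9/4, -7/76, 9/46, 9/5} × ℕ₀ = {-9/4, -7/76, 9/46, 9/5} × ℕ₀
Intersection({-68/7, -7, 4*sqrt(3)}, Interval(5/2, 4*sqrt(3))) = {4*sqrt(3)}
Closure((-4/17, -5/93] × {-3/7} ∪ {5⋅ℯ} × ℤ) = ({5⋅ℯ} × ℤ) ∪ ([-4/17, -5/93] × {-3/7})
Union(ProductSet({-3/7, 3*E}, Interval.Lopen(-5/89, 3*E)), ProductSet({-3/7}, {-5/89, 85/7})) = Union(ProductSet({-3/7}, {-5/89, 85/7}), ProductSet({-3/7, 3*E}, Interval.Lopen(-5/89, 3*E)))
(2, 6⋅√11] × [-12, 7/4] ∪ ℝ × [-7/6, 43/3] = (ℝ × [-7/6, 43/3]) ∪ ((2, 6⋅√11] × [-12, 7/4])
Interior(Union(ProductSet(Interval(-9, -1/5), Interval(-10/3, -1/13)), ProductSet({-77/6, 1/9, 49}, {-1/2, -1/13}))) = ProductSet(Interval.open(-9, -1/5), Interval.open(-10/3, -1/13))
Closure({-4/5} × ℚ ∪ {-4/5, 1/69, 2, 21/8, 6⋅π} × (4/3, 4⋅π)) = ({-4/5} × ℝ) ∪ ({-4/5, 1/69, 2, 21/8, 6⋅π} × [4/3, 4⋅π])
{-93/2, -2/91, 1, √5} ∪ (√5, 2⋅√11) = {-93/2, -2/91, 1} ∪ [√5, 2⋅√11)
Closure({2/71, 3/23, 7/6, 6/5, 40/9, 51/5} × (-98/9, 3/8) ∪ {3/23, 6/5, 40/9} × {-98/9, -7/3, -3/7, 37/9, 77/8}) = ({3/23, 6/5, 40/9} × {-98/9, -7/3, -3/7, 37/9, 77/8}) ∪ ({2/71, 3/23, 7/6, 6/5, 40/9, 51/5} × [-98/9, 3/8])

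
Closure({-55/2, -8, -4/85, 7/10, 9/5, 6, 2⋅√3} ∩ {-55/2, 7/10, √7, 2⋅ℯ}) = {-55/2, 7/10}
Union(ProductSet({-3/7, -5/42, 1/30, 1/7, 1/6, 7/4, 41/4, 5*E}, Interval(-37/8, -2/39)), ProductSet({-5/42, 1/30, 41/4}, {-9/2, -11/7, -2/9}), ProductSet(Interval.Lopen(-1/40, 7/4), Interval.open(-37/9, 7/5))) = Union(ProductSet({-3/7, -5/42, 1/30, 1/7, 1/6, 7/4, 41/4, 5*E}, Interval(-37/8, -2/39)), ProductSet(Interval.Lopen(-1/40, 7/4), Interval.open(-37/9, 7/5)))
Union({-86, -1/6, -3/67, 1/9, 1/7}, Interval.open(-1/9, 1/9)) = Union({-86, -1/6, 1/7}, Interval.Lopen(-1/9, 1/9))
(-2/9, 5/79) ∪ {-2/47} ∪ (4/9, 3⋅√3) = (-2/9, 5/79) ∪ (4/9, 3⋅√3)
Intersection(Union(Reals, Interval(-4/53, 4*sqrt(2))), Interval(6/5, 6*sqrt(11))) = Interval(6/5, 6*sqrt(11))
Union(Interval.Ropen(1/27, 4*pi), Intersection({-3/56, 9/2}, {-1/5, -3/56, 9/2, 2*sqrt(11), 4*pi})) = Union({-3/56}, Interval.Ropen(1/27, 4*pi))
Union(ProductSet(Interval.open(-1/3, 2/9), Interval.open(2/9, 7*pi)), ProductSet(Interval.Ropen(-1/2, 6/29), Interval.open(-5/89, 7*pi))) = Union(ProductSet(Interval.Ropen(-1/2, 6/29), Interval.open(-5/89, 7*pi)), ProductSet(Interval.open(-1/3, 2/9), Interval.open(2/9, 7*pi)))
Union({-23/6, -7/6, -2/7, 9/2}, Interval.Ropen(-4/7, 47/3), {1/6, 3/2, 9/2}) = Union({-23/6, -7/6}, Interval.Ropen(-4/7, 47/3))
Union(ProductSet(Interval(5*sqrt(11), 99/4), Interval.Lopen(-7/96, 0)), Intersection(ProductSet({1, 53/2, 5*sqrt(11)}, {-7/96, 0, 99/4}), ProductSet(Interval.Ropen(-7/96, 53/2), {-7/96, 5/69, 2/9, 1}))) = Union(ProductSet({1, 5*sqrt(11)}, {-7/96}), ProductSet(Interval(5*sqrt(11), 99/4), Interval.Lopen(-7/96, 0)))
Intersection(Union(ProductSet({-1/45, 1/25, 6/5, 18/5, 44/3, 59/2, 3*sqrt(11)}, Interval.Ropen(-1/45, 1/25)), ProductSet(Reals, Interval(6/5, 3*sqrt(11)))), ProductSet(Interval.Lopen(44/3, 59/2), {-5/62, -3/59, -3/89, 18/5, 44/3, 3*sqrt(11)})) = ProductSet(Interval.Lopen(44/3, 59/2), {18/5, 3*sqrt(11)})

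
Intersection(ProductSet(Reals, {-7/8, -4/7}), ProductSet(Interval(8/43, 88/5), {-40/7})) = EmptySet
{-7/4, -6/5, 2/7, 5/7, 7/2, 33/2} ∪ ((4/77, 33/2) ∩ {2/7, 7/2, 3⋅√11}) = {-7/4, -6/5, 2/7, 5/7, 7/2, 33/2, 3⋅√11}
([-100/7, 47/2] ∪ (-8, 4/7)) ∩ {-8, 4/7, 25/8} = {-8, 4/7, 25/8}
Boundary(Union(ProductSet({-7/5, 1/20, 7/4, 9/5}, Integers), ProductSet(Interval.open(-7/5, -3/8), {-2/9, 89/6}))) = Union(ProductSet({-7/5, 1/20, 7/4, 9/5}, Integers), ProductSet(Interval(-7/5, -3/8), {-2/9, 89/6}))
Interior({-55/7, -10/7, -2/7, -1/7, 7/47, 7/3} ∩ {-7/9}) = ∅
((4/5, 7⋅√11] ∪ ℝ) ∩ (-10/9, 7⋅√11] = (-10/9, 7⋅√11]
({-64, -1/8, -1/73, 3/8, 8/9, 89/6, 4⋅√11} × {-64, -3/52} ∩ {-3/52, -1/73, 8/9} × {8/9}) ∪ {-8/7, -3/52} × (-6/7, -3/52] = {-8/7, -3/52} × (-6/7, -3/52]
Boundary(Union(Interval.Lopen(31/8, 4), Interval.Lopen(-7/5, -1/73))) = {-7/5, -1/73, 31/8, 4}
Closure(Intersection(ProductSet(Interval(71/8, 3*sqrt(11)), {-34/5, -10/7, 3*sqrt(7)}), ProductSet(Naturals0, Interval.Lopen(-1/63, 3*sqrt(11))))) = ProductSet(Range(9, 10, 1), {3*sqrt(7)})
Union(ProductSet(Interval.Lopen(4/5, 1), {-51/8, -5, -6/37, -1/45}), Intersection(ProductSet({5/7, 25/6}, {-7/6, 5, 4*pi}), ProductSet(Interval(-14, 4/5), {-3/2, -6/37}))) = ProductSet(Interval.Lopen(4/5, 1), {-51/8, -5, -6/37, -1/45})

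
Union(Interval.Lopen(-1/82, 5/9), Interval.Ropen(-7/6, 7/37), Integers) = Union(Integers, Interval(-7/6, 5/9))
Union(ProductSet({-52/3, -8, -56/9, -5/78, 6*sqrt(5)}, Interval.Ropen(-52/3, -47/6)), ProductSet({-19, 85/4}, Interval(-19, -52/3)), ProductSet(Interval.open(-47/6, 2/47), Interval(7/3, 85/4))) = Union(ProductSet({-19, 85/4}, Interval(-19, -52/3)), ProductSet({-52/3, -8, -56/9, -5/78, 6*sqrt(5)}, Interval.Ropen(-52/3, -47/6)), ProductSet(Interval.open(-47/6, 2/47), Interval(7/3, 85/4)))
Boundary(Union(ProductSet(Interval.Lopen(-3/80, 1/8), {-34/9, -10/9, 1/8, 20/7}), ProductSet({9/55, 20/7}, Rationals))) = Union(ProductSet({9/55, 20/7}, Reals), ProductSet(Interval(-3/80, 1/8), {-34/9, -10/9, 1/8, 20/7}))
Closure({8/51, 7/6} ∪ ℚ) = ℝ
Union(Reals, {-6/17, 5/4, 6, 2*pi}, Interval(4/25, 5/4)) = Interval(-oo, oo)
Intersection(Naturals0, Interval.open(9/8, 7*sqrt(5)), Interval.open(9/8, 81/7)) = Range(2, 12, 1)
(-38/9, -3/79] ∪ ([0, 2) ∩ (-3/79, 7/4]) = (-38/9, -3/79] ∪ [0, 7/4]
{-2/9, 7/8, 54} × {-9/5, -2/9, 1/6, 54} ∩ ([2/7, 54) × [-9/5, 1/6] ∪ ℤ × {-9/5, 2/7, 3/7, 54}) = ({54} × {-9/5, 54}) ∪ ({7/8} × {-9/5, -2/9, 1/6})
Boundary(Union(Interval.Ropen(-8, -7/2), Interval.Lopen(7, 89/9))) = {-8, -7/2, 7, 89/9}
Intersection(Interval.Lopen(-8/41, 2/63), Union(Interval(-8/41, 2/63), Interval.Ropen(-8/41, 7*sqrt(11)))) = Interval.Lopen(-8/41, 2/63)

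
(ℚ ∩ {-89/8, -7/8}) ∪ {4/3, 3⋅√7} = {-89/8, -7/8, 4/3, 3⋅√7}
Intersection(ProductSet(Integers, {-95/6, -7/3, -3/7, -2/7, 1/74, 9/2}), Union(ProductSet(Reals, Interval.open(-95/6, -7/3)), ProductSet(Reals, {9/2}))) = ProductSet(Integers, {9/2})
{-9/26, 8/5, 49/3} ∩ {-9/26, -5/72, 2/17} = {-9/26}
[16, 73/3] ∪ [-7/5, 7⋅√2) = [-7/5, 7⋅√2) ∪ [16, 73/3]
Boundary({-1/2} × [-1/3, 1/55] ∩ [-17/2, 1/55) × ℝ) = {-1/2} × [-1/3, 1/55]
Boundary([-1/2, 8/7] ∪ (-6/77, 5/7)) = {-1/2, 8/7}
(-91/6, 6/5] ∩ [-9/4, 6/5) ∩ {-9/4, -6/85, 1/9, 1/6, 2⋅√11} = {-9/4, -6/85, 1/9, 1/6}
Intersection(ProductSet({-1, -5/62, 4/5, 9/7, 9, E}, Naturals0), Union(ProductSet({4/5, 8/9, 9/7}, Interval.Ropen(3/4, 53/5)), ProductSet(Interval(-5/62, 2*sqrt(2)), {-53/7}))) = ProductSet({4/5, 9/7}, Range(1, 11, 1))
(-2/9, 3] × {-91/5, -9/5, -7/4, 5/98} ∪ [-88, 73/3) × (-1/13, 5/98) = ([-88, 73/3) × (-1/13, 5/98)) ∪ ((-2/9, 3] × {-91/5, -9/5, -7/4, 5/98})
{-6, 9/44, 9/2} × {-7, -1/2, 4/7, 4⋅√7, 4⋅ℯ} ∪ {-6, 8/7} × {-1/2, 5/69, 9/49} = ({-6, 8/7} × {-1/2, 5/69, 9/49}) ∪ ({-6, 9/44, 9/2} × {-7, -1/2, 4/7, 4⋅√7, 4⋅ℯ})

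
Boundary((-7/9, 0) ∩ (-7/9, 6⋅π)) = {-7/9, 0}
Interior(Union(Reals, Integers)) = Reals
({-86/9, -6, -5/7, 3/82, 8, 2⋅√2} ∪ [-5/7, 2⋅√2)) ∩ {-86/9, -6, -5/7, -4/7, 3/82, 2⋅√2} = {-86/9, -6, -5/7, -4/7, 3/82, 2⋅√2}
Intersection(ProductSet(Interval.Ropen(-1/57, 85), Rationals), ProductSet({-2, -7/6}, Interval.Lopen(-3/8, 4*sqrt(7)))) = EmptySet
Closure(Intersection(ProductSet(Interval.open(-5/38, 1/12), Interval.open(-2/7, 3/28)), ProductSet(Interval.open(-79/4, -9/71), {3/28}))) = EmptySet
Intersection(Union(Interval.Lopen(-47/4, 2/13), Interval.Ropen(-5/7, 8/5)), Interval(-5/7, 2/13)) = Interval(-5/7, 2/13)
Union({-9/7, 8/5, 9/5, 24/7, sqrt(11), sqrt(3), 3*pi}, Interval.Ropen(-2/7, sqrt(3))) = Union({-9/7, 9/5, 24/7, sqrt(11), 3*pi}, Interval(-2/7, sqrt(3)))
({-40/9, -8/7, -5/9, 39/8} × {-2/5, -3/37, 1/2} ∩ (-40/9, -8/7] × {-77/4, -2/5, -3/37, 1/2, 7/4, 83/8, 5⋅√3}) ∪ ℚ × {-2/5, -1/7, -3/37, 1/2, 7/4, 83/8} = ℚ × {-2/5, -1/7, -3/37, 1/2, 7/4, 83/8}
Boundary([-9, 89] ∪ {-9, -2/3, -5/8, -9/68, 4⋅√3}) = {-9, 89}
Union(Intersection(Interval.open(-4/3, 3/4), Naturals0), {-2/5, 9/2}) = Union({-2/5, 9/2}, Range(0, 1, 1))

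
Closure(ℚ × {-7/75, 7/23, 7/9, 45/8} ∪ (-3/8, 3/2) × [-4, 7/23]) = (ℝ × {7/23, 7/9, 45/8}) ∪ ([-3/8, 3/2] × [-4, 7/23]) ∪ ((ℚ ∪ (-∞, -3/8] ∪ [3/2, ∞)) × {-7/75, 7/23, 7/9, 45/8})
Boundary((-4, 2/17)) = {-4, 2/17}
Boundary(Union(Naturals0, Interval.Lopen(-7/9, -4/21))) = Union(Complement(Naturals0, Interval.open(-7/9, -4/21)), {-7/9, -4/21})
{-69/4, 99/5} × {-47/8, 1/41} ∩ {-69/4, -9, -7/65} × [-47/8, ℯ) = {-69/4} × {-47/8, 1/41}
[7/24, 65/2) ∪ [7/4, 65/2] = [7/24, 65/2]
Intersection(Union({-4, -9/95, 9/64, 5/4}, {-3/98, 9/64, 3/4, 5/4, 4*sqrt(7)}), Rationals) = {-4, -9/95, -3/98, 9/64, 3/4, 5/4}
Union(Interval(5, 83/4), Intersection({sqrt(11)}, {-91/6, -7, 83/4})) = Interval(5, 83/4)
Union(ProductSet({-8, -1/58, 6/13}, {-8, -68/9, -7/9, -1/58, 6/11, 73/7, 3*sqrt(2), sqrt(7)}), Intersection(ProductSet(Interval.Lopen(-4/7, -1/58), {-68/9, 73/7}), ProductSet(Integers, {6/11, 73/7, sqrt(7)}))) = ProductSet({-8, -1/58, 6/13}, {-8, -68/9, -7/9, -1/58, 6/11, 73/7, 3*sqrt(2), sqrt(7)})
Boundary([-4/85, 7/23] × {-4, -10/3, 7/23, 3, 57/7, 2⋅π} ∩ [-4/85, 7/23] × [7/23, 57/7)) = [-4/85, 7/23] × {7/23, 3, 2⋅π}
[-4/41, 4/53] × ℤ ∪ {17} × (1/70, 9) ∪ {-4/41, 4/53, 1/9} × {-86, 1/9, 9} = ([-4/41, 4/53] × ℤ) ∪ ({17} × (1/70, 9)) ∪ ({-4/41, 4/53, 1/9} × {-86, 1/9, 9})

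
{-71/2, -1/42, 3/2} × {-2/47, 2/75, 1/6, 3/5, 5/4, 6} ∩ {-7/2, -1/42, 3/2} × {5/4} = {-1/42, 3/2} × {5/4}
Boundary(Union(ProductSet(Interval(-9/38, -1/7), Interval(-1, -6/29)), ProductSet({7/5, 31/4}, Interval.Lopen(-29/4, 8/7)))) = Union(ProductSet({-9/38, -1/7}, Interval(-1, -6/29)), ProductSet({7/5, 31/4}, Interval(-29/4, 8/7)), ProductSet(Interval(-9/38, -1/7), {-1, -6/29}))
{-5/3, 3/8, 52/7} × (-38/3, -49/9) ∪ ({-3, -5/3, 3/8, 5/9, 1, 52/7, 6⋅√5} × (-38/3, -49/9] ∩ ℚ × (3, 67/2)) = {-5/3, 3/8, 52/7} × (-38/3, -49/9)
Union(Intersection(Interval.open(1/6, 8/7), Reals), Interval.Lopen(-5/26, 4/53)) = Union(Interval.Lopen(-5/26, 4/53), Interval.open(1/6, 8/7))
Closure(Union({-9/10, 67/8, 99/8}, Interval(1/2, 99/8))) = Union({-9/10}, Interval(1/2, 99/8))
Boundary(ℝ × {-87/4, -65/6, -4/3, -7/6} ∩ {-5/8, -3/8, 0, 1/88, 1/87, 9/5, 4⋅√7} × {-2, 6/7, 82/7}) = ∅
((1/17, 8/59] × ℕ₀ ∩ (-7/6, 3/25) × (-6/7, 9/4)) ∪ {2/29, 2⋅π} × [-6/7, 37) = ((1/17, 3/25) × {0, 1, 2}) ∪ ({2/29, 2⋅π} × [-6/7, 37))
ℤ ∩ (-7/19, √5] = {0, 1, 2}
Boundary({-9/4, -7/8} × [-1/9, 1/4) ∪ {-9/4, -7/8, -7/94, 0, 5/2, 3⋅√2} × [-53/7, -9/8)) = ({-9/4, -7/8} × [-1/9, 1/4]) ∪ ({-9/4, -7/8, -7/94, 0, 5/2, 3⋅√2} × [-53/7, -9/8])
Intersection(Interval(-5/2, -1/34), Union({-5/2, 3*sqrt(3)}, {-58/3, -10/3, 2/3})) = {-5/2}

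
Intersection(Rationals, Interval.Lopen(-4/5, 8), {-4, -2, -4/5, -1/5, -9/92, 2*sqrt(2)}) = {-1/5, -9/92}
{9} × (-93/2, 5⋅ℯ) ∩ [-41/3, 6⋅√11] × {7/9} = {9} × {7/9}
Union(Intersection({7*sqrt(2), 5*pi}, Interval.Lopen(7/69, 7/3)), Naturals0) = Naturals0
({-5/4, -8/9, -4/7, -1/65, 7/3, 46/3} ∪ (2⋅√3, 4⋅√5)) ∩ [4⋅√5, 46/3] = {46/3}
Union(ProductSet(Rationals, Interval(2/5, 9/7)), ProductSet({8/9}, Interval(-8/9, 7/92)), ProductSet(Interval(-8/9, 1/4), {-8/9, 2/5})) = Union(ProductSet({8/9}, Interval(-8/9, 7/92)), ProductSet(Interval(-8/9, 1/4), {-8/9, 2/5}), ProductSet(Rationals, Interval(2/5, 9/7)))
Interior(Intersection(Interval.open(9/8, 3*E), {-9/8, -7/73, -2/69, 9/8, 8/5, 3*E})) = EmptySet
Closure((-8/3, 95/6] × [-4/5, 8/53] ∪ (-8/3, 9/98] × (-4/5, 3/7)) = ({-8/3} × [-4/5, 3/7]) ∪ ([-8/3, 9/98] × {-4/5, 3/7}) ∪ ((-8/3, 9/98] × (-4/5, 3/7)) ∪ ([-8/3, 95/6] × [-4/5, 8/53]) ∪ ({-8/3, 9/98} × ({-4/5} ∪ [8/53, 3/7]))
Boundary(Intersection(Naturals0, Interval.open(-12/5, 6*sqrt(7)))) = Range(0, 16, 1)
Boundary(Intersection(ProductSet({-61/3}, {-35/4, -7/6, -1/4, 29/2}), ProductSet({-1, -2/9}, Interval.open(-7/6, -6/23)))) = EmptySet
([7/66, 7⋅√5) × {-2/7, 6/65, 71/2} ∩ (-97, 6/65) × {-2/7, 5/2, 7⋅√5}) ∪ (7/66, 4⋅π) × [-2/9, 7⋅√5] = (7/66, 4⋅π) × [-2/9, 7⋅√5]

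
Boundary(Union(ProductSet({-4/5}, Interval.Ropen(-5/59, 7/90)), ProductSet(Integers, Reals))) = Union(ProductSet({-4/5}, Interval(-5/59, 7/90)), ProductSet(Integers, Reals))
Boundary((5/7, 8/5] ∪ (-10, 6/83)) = {-10, 6/83, 5/7, 8/5}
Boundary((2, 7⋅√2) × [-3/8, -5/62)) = ({2, 7⋅√2} × [-3/8, -5/62]) ∪ ([2, 7⋅√2] × {-3/8, -5/62})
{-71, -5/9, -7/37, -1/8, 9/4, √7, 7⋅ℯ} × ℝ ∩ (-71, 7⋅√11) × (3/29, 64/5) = {-5/9, -7/37, -1/8, 9/4, √7, 7⋅ℯ} × (3/29, 64/5)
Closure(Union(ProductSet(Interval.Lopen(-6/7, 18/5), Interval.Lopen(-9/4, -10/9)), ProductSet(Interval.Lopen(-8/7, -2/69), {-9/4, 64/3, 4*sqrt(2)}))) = Union(ProductSet({-6/7, 18/5}, Interval(-9/4, -10/9)), ProductSet(Interval(-8/7, -2/69), {-9/4, 64/3, 4*sqrt(2)}), ProductSet(Interval(-6/7, 18/5), {-9/4, -10/9}), ProductSet(Interval.Lopen(-6/7, 18/5), Interval.Lopen(-9/4, -10/9)))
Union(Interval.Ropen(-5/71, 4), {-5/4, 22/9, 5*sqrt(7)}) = Union({-5/4, 5*sqrt(7)}, Interval.Ropen(-5/71, 4))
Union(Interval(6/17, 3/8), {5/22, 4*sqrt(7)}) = Union({5/22, 4*sqrt(7)}, Interval(6/17, 3/8))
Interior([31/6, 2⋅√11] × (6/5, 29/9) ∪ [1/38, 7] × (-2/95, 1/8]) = ((1/38, 7) × (-2/95, 1/8)) ∪ ((31/6, 2⋅√11) × (6/5, 29/9))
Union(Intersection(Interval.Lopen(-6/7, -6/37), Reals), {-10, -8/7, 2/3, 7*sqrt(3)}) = Union({-10, -8/7, 2/3, 7*sqrt(3)}, Interval.Lopen(-6/7, -6/37))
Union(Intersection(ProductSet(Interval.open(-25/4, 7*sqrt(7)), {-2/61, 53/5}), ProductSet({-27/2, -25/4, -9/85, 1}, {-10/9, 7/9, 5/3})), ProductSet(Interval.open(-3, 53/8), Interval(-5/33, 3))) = ProductSet(Interval.open(-3, 53/8), Interval(-5/33, 3))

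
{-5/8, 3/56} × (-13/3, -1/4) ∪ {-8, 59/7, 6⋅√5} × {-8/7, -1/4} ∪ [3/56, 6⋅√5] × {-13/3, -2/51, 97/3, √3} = ({-5/8, 3/56} × (-13/3, -1/4)) ∪ ({-8, 59/7, 6⋅√5} × {-8/7, -1/4}) ∪ ([3/56, 6⋅√5] × {-13/3, -2/51, 97/3, √3})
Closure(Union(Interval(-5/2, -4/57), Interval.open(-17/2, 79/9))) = Interval(-17/2, 79/9)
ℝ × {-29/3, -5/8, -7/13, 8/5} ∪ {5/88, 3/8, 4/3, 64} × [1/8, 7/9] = (ℝ × {-29/3, -5/8, -7/13, 8/5}) ∪ ({5/88, 3/8, 4/3, 64} × [1/8, 7/9])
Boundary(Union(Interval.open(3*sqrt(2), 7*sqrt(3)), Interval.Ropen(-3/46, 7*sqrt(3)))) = {-3/46, 7*sqrt(3)}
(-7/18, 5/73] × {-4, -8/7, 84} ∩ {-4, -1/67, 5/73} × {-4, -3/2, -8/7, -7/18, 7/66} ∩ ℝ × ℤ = {-1/67, 5/73} × {-4}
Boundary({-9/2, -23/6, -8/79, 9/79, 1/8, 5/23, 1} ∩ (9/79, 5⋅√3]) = {1/8, 5/23, 1}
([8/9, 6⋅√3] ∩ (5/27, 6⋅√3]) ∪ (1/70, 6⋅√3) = (1/70, 6⋅√3]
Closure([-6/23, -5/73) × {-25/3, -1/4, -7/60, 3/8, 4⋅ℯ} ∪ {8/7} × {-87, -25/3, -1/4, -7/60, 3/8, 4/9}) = ({8/7} × {-87, -25/3, -1/4, -7/60, 3/8, 4/9}) ∪ ([-6/23, -5/73] × {-25/3, -1/4, -7/60, 3/8, 4⋅ℯ})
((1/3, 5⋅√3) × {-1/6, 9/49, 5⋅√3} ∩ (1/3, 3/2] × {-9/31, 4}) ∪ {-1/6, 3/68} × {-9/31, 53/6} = {-1/6, 3/68} × {-9/31, 53/6}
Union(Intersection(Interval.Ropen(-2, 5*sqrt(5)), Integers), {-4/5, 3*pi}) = Union({-4/5, 3*pi}, Range(-2, 12, 1))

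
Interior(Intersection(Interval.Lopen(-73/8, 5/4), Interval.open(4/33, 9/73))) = Interval.open(4/33, 9/73)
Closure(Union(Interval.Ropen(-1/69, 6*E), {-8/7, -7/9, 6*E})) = Union({-8/7, -7/9}, Interval(-1/69, 6*E))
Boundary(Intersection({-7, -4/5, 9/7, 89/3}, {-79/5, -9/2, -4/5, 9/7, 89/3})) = {-4/5, 9/7, 89/3}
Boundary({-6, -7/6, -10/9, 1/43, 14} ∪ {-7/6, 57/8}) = {-6, -7/6, -10/9, 1/43, 57/8, 14}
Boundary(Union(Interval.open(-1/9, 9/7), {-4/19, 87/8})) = {-4/19, -1/9, 9/7, 87/8}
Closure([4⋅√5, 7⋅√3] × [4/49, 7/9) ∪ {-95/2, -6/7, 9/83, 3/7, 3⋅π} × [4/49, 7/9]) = ([4⋅√5, 7⋅√3] × [4/49, 7/9)) ∪ (({-95/2, -6/7, 9/83, 3/7} ∪ [4⋅√5, 7⋅√3]) × {4/49, 7/9}) ∪ ({-95/2, -6/7, 9/83, 3/7, 7⋅√3, 4⋅√5, 3⋅π} × [4/49, 7/9])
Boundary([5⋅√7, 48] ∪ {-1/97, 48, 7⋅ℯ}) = {-1/97, 48, 5⋅√7}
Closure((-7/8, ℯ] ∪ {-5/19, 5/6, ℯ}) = [-7/8, ℯ]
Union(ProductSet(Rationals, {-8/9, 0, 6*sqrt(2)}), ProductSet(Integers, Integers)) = Union(ProductSet(Integers, Integers), ProductSet(Rationals, {-8/9, 0, 6*sqrt(2)}))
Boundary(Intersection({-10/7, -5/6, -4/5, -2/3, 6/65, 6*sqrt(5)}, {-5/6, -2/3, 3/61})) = {-5/6, -2/3}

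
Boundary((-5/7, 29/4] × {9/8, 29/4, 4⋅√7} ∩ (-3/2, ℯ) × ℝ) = [-5/7, ℯ] × {9/8, 29/4, 4⋅√7}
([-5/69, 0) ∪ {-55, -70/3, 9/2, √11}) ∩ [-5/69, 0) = [-5/69, 0)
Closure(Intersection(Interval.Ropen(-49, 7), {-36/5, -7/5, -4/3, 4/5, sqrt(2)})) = {-36/5, -7/5, -4/3, 4/5, sqrt(2)}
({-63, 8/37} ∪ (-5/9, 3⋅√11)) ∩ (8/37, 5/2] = (8/37, 5/2]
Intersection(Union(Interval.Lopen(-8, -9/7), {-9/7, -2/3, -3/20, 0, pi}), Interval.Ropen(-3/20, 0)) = {-3/20}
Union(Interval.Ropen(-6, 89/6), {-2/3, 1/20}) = Interval.Ropen(-6, 89/6)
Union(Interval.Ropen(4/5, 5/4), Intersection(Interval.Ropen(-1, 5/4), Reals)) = Interval.Ropen(-1, 5/4)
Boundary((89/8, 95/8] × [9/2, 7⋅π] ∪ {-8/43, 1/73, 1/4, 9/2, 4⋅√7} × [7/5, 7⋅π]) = ({89/8, 95/8} × [9/2, 7⋅π]) ∪ ([89/8, 95/8] × {9/2, 7⋅π}) ∪ ({-8/43, 1/73, 1/4, 9/2, 4⋅√7} × [7/5, 7⋅π])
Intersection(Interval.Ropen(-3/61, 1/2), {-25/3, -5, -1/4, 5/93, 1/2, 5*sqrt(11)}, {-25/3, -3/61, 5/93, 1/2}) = {5/93}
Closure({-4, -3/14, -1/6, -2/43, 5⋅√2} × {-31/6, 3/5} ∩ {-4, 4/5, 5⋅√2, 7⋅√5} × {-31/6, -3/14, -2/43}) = {-4, 5⋅√2} × {-31/6}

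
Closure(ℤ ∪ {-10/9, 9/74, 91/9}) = ℤ ∪ {-10/9, 9/74, 91/9}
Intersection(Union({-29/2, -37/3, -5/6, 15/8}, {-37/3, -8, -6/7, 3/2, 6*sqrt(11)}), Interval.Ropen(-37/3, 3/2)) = {-37/3, -8, -6/7, -5/6}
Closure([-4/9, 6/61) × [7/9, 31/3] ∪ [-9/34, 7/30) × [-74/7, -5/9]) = ([-4/9, 6/61] × [7/9, 31/3]) ∪ ([-9/34, 7/30] × [-74/7, -5/9])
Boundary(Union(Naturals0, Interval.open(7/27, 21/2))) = Union(Complement(Naturals0, Interval.open(7/27, 21/2)), {7/27, 21/2})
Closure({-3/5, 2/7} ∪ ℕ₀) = {-3/5, 2/7} ∪ ℕ₀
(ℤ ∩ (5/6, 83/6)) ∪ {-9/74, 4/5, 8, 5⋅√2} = {-9/74, 4/5, 5⋅√2} ∪ {1, 2, …, 13}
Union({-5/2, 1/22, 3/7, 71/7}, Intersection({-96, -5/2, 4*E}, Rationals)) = {-96, -5/2, 1/22, 3/7, 71/7}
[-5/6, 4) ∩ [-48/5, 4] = [-5/6, 4)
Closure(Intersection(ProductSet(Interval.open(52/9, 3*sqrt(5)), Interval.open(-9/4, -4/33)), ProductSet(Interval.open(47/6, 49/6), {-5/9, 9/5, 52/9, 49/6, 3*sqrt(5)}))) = EmptySet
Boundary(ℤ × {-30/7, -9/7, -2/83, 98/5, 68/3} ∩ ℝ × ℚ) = ℤ × {-30/7, -9/7, -2/83, 98/5, 68/3}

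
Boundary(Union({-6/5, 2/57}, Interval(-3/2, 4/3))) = {-3/2, 4/3}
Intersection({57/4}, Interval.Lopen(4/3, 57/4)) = {57/4}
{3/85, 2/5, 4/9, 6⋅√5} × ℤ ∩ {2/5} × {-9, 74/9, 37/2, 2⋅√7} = {2/5} × {-9}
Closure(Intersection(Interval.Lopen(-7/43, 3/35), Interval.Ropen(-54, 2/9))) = Interval(-7/43, 3/35)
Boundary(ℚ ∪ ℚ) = ℝ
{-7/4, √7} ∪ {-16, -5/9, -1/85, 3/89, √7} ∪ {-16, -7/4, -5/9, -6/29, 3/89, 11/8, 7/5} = {-16, -7/4, -5/9, -6/29, -1/85, 3/89, 11/8, 7/5, √7}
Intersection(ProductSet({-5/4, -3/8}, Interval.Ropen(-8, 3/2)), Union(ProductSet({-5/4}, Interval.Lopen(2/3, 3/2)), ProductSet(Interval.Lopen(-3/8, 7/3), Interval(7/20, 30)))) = ProductSet({-5/4}, Interval.open(2/3, 3/2))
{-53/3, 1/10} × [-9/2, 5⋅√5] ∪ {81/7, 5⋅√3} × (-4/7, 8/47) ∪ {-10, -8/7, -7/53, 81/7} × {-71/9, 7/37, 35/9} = ({-10, -8/7, -7/53, 81/7} × {-71/9, 7/37, 35/9}) ∪ ({-53/3, 1/10} × [-9/2, 5⋅√5]) ∪ ({81/7, 5⋅√3} × (-4/7, 8/47))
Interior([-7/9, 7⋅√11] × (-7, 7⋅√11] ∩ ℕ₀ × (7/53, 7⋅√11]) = ∅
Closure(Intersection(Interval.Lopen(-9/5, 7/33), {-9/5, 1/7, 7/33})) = {1/7, 7/33}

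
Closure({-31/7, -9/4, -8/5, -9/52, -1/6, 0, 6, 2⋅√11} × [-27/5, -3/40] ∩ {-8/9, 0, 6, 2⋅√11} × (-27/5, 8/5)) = {0, 6, 2⋅√11} × [-27/5, -3/40]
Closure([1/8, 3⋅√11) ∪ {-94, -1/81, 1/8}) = {-94, -1/81} ∪ [1/8, 3⋅√11]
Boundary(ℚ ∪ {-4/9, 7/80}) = ℝ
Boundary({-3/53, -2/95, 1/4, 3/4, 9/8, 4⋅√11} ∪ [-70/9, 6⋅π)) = {-70/9, 6⋅π}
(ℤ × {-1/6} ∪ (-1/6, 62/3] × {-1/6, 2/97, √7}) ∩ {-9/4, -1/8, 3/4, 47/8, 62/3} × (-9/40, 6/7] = {-1/8, 3/4, 47/8, 62/3} × {-1/6, 2/97}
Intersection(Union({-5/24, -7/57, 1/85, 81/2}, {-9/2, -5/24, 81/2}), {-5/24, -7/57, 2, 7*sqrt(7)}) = {-5/24, -7/57}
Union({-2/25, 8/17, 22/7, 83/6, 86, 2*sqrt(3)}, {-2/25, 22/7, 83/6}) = {-2/25, 8/17, 22/7, 83/6, 86, 2*sqrt(3)}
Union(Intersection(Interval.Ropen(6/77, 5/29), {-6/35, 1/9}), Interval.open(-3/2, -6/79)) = Union({1/9}, Interval.open(-3/2, -6/79))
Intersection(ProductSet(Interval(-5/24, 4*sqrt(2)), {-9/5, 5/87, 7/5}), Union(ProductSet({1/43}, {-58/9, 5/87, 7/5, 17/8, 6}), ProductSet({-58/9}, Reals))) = ProductSet({1/43}, {5/87, 7/5})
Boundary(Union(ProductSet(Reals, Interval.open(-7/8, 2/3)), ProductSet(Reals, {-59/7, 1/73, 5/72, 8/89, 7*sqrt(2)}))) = ProductSet(Reals, {-59/7, -7/8, 2/3, 7*sqrt(2)})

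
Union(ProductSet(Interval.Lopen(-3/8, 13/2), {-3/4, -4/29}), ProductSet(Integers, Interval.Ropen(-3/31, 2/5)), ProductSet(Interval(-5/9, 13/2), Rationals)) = Union(ProductSet(Integers, Interval.Ropen(-3/31, 2/5)), ProductSet(Interval(-5/9, 13/2), Rationals))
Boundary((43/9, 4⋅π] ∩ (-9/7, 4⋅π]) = {43/9, 4⋅π}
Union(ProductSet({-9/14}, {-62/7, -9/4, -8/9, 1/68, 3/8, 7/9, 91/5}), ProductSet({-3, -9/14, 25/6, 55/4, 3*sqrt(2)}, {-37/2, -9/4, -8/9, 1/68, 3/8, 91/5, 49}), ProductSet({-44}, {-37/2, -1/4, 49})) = Union(ProductSet({-44}, {-37/2, -1/4, 49}), ProductSet({-9/14}, {-62/7, -9/4, -8/9, 1/68, 3/8, 7/9, 91/5}), ProductSet({-3, -9/14, 25/6, 55/4, 3*sqrt(2)}, {-37/2, -9/4, -8/9, 1/68, 3/8, 91/5, 49}))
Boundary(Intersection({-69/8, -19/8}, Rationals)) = {-69/8, -19/8}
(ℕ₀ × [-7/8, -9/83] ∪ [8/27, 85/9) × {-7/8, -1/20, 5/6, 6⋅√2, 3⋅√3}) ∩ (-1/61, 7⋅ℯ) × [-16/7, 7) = ({0, 1, …, 19} × [-7/8, -9/83]) ∪ ([8/27, 85/9) × {-7/8, -1/20, 5/6, 3⋅√3})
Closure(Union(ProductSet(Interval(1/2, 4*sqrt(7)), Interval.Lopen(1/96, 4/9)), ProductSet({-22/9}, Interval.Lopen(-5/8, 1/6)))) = Union(ProductSet({-22/9}, Interval(-5/8, 1/6)), ProductSet(Interval(1/2, 4*sqrt(7)), Interval(1/96, 4/9)))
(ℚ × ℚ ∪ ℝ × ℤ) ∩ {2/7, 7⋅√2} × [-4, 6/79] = ({2/7} × (ℚ ∩ [-4, 6/79])) ∪ ({2/7, 7⋅√2} × {-4, -3, …, 0})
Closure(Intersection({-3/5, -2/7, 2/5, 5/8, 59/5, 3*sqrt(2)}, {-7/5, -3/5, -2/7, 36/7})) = {-3/5, -2/7}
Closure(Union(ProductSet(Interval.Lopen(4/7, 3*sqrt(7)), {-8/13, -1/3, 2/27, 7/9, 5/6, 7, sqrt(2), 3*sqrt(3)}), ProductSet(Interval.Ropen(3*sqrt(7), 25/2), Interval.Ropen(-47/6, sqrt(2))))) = Union(ProductSet({25/2, 3*sqrt(7)}, Interval(-47/6, sqrt(2))), ProductSet(Interval(4/7, 3*sqrt(7)), {-8/13, -1/3, 2/27, 7/9, 5/6, 7, sqrt(2), 3*sqrt(3)}), ProductSet(Interval(3*sqrt(7), 25/2), {-47/6, sqrt(2)}), ProductSet(Interval.Ropen(3*sqrt(7), 25/2), Interval.Ropen(-47/6, sqrt(2))))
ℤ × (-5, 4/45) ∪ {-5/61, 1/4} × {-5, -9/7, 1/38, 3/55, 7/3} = (ℤ × (-5, 4/45)) ∪ ({-5/61, 1/4} × {-5, -9/7, 1/38, 3/55, 7/3})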